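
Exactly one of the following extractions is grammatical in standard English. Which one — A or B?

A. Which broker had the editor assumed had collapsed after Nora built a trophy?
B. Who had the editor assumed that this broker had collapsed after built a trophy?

A

In B, the wh-phrase is extracted from inside an adjunct island (introduced by "after"), which blocks movement.
In A, the extraction path crosses only that-complement boundaries, which are transparent.
So A is grammatical.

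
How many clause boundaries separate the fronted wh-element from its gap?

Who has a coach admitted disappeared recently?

"who" is extracted from the subject of "disappeared".
Boundaries crossed, outermost first: [Ø] — 1 in total.

1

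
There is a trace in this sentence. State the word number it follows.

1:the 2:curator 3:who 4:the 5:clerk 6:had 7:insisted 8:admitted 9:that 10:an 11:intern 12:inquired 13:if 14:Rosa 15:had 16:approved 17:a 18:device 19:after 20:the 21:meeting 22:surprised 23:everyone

7

The displaced element is "the curator" (word 2).
It is linked across 1 clause boundary (Ø).
It functions as the subject of "admitted", so the gap sits immediately after word 7 ("insisted").
Base order: The clerk had insisted that the curator admitted that an intern inquired if Rosa had approved a device after the meeting.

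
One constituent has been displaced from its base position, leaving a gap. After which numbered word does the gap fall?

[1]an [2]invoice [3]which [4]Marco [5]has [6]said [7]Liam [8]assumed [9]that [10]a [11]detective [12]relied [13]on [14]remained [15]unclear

The displaced element is "an invoice" (word 2).
It is linked across 2 clause boundaries (Ø → that).
It functions as the object of the preposition "on" of "relied", so the gap sits immediately after word 13 ("on").
Base order: Marco has said Liam assumed that a detective relied on an invoice.

13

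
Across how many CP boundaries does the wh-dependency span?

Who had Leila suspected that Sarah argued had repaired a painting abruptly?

"who" is extracted from the subject of "repaired".
Boundaries crossed, outermost first: [that], [Ø] — 2 in total.

2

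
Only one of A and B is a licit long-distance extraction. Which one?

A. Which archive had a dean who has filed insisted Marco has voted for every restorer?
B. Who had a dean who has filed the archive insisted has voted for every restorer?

B

In A, the wh-phrase is extracted from inside a complex-NP island (relative clause) (introduced by "who"), which blocks movement.
In B, the extraction path crosses only that-complement boundaries, which are transparent.
So B is grammatical.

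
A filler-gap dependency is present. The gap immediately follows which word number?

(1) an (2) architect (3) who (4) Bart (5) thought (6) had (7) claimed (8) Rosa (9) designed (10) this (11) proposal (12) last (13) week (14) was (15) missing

The displaced element is "an architect" (word 2).
It is linked across 1 clause boundary (Ø).
It functions as the subject of "claimed", so the gap sits immediately after word 5 ("thought").
Base order: Bart thought an architect had claimed Rosa designed this proposal last week.

5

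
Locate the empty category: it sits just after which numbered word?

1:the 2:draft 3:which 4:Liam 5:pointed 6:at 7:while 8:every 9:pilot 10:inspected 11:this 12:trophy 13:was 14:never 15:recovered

The displaced element is "the draft" (word 2).
It functions as the object of the preposition "at" of "pointed", so the gap sits immediately after word 6 ("at").
Base order: Liam pointed at the draft while every pilot inspected this trophy.

6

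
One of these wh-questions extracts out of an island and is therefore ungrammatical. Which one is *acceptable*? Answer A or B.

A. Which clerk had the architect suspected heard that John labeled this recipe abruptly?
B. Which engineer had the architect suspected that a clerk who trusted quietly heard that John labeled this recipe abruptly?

A

In B, the wh-phrase is extracted from inside a complex-NP island (relative clause) (introduced by "who"), which blocks movement.
In A, the extraction path crosses only that-complement boundaries, which are transparent.
So A is grammatical.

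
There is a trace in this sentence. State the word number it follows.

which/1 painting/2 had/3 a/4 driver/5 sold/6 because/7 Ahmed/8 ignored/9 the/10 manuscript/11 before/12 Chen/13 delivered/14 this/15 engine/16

6

The displaced element is "which painting" (word 2).
It functions as the direct object of "sold", so the gap sits immediately after word 6 ("sold").
Base order: A driver had sold which painting because Ahmed ignored the manuscript before Chen delivered this engine.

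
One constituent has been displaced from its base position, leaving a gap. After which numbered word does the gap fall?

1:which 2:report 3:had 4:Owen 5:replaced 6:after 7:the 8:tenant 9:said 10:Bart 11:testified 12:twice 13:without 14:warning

The displaced element is "which report" (word 2).
It functions as the direct object of "replaced", so the gap sits immediately after word 5 ("replaced").
Base order: Owen had replaced which report after the tenant said Bart testified twice without warning.

5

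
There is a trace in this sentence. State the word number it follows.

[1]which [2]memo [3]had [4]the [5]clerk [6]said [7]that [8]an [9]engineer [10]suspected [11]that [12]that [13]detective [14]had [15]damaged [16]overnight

15

The displaced element is "which memo" (word 2).
It is linked across 2 clause boundaries (that → that).
It functions as the direct object of "damaged", so the gap sits immediately after word 15 ("damaged").
Base order: The clerk had said that an engineer suspected that that detective had damaged which memo overnight.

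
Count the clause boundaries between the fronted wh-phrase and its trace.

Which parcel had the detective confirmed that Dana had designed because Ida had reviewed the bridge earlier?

"which parcel" is extracted from the object of "designed".
Boundaries crossed, outermost first: [that] — 1 in total.

1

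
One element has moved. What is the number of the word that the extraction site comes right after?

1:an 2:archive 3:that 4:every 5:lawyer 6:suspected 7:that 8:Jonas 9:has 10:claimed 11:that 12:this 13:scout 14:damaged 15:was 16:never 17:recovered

The displaced element is "an archive" (word 2).
It is linked across 2 clause boundaries (that → that).
It functions as the direct object of "damaged", so the gap sits immediately after word 14 ("damaged").
Base order: Every lawyer suspected that Jonas has claimed that this scout damaged an archive.

14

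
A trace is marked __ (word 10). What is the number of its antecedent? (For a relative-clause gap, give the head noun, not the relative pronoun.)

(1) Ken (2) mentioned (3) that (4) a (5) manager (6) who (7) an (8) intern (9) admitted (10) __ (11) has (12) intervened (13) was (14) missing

5

The gap at 10 is the subject of "intervened", inside a relative clause.
The relative pronoun is "who" (word 6); it is bound by the head noun immediately before it.
Its filler is the head noun "manager", at word 5.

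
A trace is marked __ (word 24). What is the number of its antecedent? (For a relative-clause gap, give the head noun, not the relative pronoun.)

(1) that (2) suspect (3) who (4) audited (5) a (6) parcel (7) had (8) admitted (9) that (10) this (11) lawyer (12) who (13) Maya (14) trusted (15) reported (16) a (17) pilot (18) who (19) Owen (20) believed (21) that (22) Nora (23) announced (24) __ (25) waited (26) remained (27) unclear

17

The gap at 24 is the subject of "waited", inside a relative clause.
The relative pronoun is "who" (word 18); it is bound by the head noun immediately before it.
Its filler is the head noun "pilot", at word 17.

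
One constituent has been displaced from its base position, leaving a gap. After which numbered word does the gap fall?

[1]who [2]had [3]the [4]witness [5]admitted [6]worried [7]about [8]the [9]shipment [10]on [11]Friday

5

The displaced element is "who" (word 1).
It is linked across 1 clause boundary (Ø).
It functions as the subject of "worried", so the gap sits immediately after word 5 ("admitted").
Base order: The witness had admitted who worried about the shipment on Friday.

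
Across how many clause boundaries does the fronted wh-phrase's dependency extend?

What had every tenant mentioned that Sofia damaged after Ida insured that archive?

"what" is extracted from the object of "damaged".
Boundaries crossed, outermost first: [that] — 1 in total.

1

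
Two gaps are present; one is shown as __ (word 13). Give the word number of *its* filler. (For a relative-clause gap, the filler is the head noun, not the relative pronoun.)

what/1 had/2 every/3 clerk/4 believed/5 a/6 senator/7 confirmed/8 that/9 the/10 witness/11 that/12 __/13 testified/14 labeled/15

11

The marked gap is inside the relative clause, the subject of "testified".
Its filler is the head noun "witness" (via "that"), at word 11.
(The other dependency links word 1 to a gap after word 15.)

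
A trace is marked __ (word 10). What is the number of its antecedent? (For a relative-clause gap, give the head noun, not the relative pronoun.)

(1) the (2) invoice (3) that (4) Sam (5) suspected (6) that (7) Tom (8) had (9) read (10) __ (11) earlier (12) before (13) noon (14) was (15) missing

The gap at 10 is the object of "read", inside a relative clause.
The relative pronoun is "that" (word 3); it is bound by the head noun immediately before it.
Its filler is the head noun "invoice", at word 2.

2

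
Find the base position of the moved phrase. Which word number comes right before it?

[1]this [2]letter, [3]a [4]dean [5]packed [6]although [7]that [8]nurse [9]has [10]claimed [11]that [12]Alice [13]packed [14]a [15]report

The displaced element is "this letter" (word 2).
It functions as the direct object of "packed", so the gap sits immediately after word 5 ("packed").
Base order: A dean packed this letter although that nurse has claimed that Alice packed a report.

5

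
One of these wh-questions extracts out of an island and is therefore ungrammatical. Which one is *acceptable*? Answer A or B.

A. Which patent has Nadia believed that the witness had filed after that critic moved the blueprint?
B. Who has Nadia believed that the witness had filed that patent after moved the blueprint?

In B, the wh-phrase is extracted from inside an adjunct island (introduced by "after"), which blocks movement.
In A, the extraction path crosses only that-complement boundaries, which are transparent.
So A is grammatical.

A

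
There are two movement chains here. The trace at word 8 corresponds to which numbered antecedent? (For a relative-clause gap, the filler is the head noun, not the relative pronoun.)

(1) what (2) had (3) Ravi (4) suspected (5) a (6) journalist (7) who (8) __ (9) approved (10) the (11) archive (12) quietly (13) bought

The marked gap is inside the relative clause, the subject of "approved".
Its filler is the head noun "journalist" (via "who"), at word 6.
(The other dependency links word 1 to a gap after word 13.)

6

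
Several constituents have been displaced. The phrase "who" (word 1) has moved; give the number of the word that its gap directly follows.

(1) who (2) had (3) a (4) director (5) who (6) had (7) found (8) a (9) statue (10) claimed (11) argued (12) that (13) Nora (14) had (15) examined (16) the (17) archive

The displaced element is "who" (word 1).
It is linked across 1 clause boundary (Ø).
It functions as the subject of "argued", so the gap sits immediately after word 10 ("claimed").
Base order: A director who had found a statue had claimed who argued that Nora had examined the archive.

10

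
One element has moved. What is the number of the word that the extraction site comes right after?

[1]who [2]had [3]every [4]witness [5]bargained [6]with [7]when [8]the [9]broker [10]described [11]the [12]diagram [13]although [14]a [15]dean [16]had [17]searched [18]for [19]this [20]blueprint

The displaced element is "who" (word 1).
It functions as the object of the preposition "with" of "bargained", so the gap sits immediately after word 6 ("with").
Base order: Every witness had bargained with who when the broker described the diagram although a dean had searched for this blueprint.

6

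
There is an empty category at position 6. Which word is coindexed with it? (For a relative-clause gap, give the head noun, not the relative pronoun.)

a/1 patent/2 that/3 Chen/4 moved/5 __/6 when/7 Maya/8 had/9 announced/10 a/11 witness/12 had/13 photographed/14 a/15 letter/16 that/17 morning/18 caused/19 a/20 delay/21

The gap at 6 is the object of "moved", inside a relative clause.
The relative pronoun is "that" (word 3); it is bound by the head noun immediately before it.
Its filler is the head noun "patent", at word 2.

2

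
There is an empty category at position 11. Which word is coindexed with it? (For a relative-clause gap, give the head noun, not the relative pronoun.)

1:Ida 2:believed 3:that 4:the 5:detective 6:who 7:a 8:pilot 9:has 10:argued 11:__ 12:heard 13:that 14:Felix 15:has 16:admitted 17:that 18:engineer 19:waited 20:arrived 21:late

5

The gap at 11 is the subject of "heard", inside a relative clause.
The relative pronoun is "who" (word 6); it is bound by the head noun immediately before it.
Its filler is the head noun "detective", at word 5.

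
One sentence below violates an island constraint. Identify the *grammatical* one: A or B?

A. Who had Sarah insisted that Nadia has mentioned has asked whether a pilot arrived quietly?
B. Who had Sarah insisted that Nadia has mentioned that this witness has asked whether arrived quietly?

In B, the wh-phrase is extracted from inside a wh-island (introduced by "whether"), which blocks movement.
In A, the extraction path crosses only that-complement boundaries, which are transparent.
So A is grammatical.

A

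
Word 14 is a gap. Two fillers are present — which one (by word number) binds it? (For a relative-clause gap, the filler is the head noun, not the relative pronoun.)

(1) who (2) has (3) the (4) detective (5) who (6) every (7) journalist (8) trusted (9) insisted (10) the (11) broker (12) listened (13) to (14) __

1

The marked gap is the object of the preposition "to" of "listened".
Its filler is the fronted wh-phrase "who", at word 1.
(The other dependency links word 4 to a gap after word 8.)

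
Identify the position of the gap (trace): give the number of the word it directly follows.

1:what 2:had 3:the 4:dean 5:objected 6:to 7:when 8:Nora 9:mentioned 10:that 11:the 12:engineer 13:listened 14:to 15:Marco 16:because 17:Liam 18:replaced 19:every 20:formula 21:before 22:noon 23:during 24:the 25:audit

6

The displaced element is "what" (word 1).
It functions as the object of the preposition "to" of "objected", so the gap sits immediately after word 6 ("to").
Base order: The dean had objected to what when Nora mentioned that the engineer listened to Marco because Liam replaced every formula before noon during the audit.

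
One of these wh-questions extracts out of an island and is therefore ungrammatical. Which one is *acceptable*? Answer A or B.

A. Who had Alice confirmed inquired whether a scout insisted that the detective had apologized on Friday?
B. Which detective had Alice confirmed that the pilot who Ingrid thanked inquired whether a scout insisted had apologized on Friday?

In B, the wh-phrase is extracted from inside a wh-island (introduced by "whether"), which blocks movement.
In A, the extraction path crosses only that-complement boundaries, which are transparent.
So A is grammatical.

A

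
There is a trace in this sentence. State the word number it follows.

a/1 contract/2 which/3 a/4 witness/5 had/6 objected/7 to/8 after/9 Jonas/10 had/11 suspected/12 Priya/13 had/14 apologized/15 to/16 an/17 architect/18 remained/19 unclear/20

8

The displaced element is "a contract" (word 2).
It functions as the object of the preposition "to" of "objected", so the gap sits immediately after word 8 ("to").
Base order: A witness had objected to a contract after Jonas had suspected Priya had apologized to an architect.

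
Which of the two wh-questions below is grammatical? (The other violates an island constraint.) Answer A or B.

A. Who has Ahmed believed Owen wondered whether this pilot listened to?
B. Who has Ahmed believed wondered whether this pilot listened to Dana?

In A, the wh-phrase is extracted from inside a wh-island (introduced by "whether"), which blocks movement.
In B, the extraction path crosses only that-complement boundaries, which are transparent.
So B is grammatical.

B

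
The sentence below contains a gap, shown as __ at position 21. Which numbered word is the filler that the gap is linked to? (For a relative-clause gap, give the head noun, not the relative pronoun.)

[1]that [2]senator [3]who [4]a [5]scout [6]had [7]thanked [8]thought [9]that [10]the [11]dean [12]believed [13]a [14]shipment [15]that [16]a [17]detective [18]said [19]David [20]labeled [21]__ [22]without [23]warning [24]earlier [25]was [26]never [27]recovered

14

The gap at 21 is the object of "labeled", inside a relative clause.
The relative pronoun is "that" (word 15); it is bound by the head noun immediately before it.
Its filler is the head noun "shipment", at word 14.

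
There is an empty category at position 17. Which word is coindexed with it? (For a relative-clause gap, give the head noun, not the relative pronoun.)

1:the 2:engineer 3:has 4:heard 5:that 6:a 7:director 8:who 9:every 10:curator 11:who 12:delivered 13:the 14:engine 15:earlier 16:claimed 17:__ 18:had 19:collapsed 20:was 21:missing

7

The gap at 17 is the subject of "collapsed", inside a relative clause.
The relative pronoun is "who" (word 8); it is bound by the head noun immediately before it.
Its filler is the head noun "director", at word 7.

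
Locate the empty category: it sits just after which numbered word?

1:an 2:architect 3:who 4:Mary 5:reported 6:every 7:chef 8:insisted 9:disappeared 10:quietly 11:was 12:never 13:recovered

The displaced element is "an architect" (word 2).
It is linked across 2 clause boundaries (Ø → Ø).
It functions as the subject of "disappeared", so the gap sits immediately after word 8 ("insisted").
Base order: Mary reported every chef insisted that an architect disappeared quietly.

8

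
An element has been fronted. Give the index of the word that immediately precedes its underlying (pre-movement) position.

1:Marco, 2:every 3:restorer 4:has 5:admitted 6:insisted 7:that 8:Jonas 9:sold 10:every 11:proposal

5

The displaced element is "Marco" (word 1).
It is linked across 1 clause boundary (Ø).
It functions as the subject of "insisted", so the gap sits immediately after word 5 ("admitted").
Base order: Every restorer has admitted that Marco insisted that Jonas sold every proposal.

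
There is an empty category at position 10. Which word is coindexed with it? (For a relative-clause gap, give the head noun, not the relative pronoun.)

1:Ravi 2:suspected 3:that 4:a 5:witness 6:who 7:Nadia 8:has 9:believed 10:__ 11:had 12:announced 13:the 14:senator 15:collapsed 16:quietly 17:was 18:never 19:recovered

5

The gap at 10 is the subject of "announced", inside a relative clause.
The relative pronoun is "who" (word 6); it is bound by the head noun immediately before it.
Its filler is the head noun "witness", at word 5.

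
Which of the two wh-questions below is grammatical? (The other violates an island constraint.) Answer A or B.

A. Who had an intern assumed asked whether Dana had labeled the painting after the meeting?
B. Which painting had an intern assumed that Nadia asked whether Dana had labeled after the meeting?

In B, the wh-phrase is extracted from inside a wh-island (introduced by "whether"), which blocks movement.
In A, the extraction path crosses only that-complement boundaries, which are transparent.
So A is grammatical.

A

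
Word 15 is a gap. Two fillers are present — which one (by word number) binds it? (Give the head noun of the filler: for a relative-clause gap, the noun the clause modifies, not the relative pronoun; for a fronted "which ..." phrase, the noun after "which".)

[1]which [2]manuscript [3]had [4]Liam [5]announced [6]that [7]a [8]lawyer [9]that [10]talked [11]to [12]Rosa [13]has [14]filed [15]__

The marked gap is the direct object of "filed".
Its filler is the fronted wh-phrase "which manuscript", at word 2.
(The other dependency links word 8 to a gap after word 9.)

2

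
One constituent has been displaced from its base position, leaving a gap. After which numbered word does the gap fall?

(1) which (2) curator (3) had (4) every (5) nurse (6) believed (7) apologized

6

The displaced element is "which curator" (word 2).
It is linked across 1 clause boundary (Ø).
It functions as the subject of "apologized", so the gap sits immediately after word 6 ("believed").
Base order: Every nurse had believed which curator apologized.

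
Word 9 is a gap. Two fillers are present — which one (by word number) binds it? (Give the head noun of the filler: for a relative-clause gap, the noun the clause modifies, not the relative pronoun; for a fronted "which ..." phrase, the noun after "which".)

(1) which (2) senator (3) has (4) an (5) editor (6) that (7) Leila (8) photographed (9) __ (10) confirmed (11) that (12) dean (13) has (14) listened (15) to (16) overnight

5

The marked gap is inside the relative clause, the direct object of "photographed".
Its filler is the head noun "editor" (via "that"), at word 5.
(The other dependency links word 2 to a gap after word 15.)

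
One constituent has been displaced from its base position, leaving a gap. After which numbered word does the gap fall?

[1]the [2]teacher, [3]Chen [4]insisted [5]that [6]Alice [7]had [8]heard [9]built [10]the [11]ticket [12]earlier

The displaced element is "the teacher" (word 2).
It is linked across 2 clause boundaries (that → Ø).
It functions as the subject of "built", so the gap sits immediately after word 8 ("heard").
Base order: Chen insisted that Alice had heard the teacher built the ticket earlier.

8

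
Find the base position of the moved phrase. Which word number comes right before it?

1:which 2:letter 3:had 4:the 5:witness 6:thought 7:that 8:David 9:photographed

9

The displaced element is "which letter" (word 2).
It is linked across 1 clause boundary (that).
It functions as the direct object of "photographed", so the gap sits immediately after word 9 ("photographed").
Base order: The witness had thought that David photographed which letter.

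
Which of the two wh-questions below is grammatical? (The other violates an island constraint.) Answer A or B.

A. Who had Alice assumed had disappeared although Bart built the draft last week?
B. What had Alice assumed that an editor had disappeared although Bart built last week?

In B, the wh-phrase is extracted from inside an adjunct island (introduced by "although"), which blocks movement.
In A, the extraction path crosses only that-complement boundaries, which are transparent.
So A is grammatical.

A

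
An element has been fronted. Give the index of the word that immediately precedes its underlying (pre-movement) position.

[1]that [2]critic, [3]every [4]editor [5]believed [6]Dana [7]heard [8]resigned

7

The displaced element is "that critic" (word 2).
It is linked across 2 clause boundaries (Ø → Ø).
It functions as the subject of "resigned", so the gap sits immediately after word 7 ("heard").
Base order: Every editor believed Dana heard that that critic resigned.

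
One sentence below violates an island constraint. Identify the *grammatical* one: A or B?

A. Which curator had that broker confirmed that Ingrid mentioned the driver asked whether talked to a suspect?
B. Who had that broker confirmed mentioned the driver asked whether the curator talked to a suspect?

B

In A, the wh-phrase is extracted from inside a wh-island (introduced by "whether"), which blocks movement.
In B, the extraction path crosses only that-complement boundaries, which are transparent.
So B is grammatical.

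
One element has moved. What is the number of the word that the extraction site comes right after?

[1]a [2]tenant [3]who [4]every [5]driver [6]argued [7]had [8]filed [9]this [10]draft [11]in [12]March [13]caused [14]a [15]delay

6

The displaced element is "a tenant" (word 2).
It is linked across 1 clause boundary (Ø).
It functions as the subject of "filed", so the gap sits immediately after word 6 ("argued").
Base order: Every driver argued that a tenant had filed this draft in March.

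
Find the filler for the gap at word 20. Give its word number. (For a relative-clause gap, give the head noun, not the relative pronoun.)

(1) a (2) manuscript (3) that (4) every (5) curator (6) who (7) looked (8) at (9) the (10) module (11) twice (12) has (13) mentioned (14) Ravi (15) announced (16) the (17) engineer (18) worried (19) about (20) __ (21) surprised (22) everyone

The gap at 20 is the prepositional object of "worried", inside a relative clause.
The relative pronoun is "that" (word 3); it is bound by the head noun immediately before it.
Its filler is the head noun "manuscript", at word 2.

2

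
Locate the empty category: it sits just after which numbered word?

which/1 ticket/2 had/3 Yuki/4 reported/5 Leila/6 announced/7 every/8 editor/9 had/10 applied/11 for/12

The displaced element is "which ticket" (word 2).
It is linked across 2 clause boundaries (Ø → Ø).
It functions as the object of the preposition "for" of "applied", so the gap sits immediately after word 12 ("for").
Base order: Yuki had reported Leila announced every editor had applied for which ticket.

12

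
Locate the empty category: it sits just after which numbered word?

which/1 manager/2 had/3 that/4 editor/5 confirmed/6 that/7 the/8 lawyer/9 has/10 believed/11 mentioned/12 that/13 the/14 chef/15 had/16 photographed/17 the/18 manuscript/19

11

The displaced element is "which manager" (word 2).
It is linked across 2 clause boundaries (that → Ø).
It functions as the subject of "mentioned", so the gap sits immediately after word 11 ("believed").
Base order: That editor had confirmed that the lawyer has believed that which manager mentioned that the chef had photographed the manuscript.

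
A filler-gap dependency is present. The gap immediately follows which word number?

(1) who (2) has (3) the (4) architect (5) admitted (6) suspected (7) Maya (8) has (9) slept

The displaced element is "who" (word 1).
It is linked across 1 clause boundary (Ø).
It functions as the subject of "suspected", so the gap sits immediately after word 5 ("admitted").
Base order: The architect has admitted that who suspected Maya has slept.

5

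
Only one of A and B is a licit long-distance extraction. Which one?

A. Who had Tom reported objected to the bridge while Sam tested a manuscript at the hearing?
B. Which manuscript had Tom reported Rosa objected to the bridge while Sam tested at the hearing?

A

In B, the wh-phrase is extracted from inside an adjunct island (introduced by "while"), which blocks movement.
In A, the extraction path crosses only that-complement boundaries, which are transparent.
So A is grammatical.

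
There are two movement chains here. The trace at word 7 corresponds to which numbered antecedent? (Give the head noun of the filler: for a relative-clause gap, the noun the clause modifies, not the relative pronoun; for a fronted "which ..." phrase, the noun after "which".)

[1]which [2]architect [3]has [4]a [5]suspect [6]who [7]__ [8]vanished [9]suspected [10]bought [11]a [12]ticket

5

The marked gap is inside the relative clause, the subject of "vanished".
Its filler is the head noun "suspect" (via "who"), at word 5.
(The other dependency links word 2 to a gap after word 9.)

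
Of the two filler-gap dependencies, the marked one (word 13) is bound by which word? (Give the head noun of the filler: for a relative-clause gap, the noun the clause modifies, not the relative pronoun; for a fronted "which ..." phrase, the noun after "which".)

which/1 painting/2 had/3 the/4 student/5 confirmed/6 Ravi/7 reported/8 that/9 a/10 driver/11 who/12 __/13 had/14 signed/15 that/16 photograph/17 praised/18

11

The marked gap is inside the relative clause, the subject of "signed".
Its filler is the head noun "driver" (via "who"), at word 11.
(The other dependency links word 2 to a gap after word 18.)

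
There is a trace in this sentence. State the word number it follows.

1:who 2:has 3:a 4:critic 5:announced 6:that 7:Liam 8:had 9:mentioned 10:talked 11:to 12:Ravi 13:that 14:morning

9

The displaced element is "who" (word 1).
It is linked across 2 clause boundaries (that → Ø).
It functions as the subject of "talked", so the gap sits immediately after word 9 ("mentioned").
Base order: A critic has announced that Liam had mentioned that who talked to Ravi that morning.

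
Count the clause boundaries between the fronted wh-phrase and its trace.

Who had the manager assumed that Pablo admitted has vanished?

"who" is extracted from the subject of "vanished".
Boundaries crossed, outermost first: [that], [Ø] — 2 in total.

2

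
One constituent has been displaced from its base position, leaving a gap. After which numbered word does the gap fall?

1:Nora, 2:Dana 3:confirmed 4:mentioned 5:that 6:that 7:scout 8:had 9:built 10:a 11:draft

The displaced element is "Nora" (word 1).
It is linked across 1 clause boundary (Ø).
It functions as the subject of "mentioned", so the gap sits immediately after word 3 ("confirmed").
Base order: Dana confirmed that Nora mentioned that that scout had built a draft.

3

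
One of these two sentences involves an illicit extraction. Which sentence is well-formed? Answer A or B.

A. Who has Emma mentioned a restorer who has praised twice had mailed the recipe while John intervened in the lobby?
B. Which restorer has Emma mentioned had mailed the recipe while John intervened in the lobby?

B

In A, the wh-phrase is extracted from inside a complex-NP island (relative clause) (introduced by "who"), which blocks movement.
In B, the extraction path crosses only that-complement boundaries, which are transparent.
So B is grammatical.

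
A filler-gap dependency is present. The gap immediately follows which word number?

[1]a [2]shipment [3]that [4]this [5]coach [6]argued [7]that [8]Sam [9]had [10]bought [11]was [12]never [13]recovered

10

The displaced element is "a shipment" (word 2).
It is linked across 1 clause boundary (that).
It functions as the direct object of "bought", so the gap sits immediately after word 10 ("bought").
Base order: This coach argued that Sam had bought a shipment.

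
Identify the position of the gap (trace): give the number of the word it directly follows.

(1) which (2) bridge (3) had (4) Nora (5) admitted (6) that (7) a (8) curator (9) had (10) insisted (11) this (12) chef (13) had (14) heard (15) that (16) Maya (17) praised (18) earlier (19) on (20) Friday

17

The displaced element is "which bridge" (word 2).
It is linked across 3 clause boundaries (that → Ø → that).
It functions as the direct object of "praised", so the gap sits immediately after word 17 ("praised").
Base order: Nora had admitted that a curator had insisted this chef had heard that Maya praised which bridge earlier on Friday.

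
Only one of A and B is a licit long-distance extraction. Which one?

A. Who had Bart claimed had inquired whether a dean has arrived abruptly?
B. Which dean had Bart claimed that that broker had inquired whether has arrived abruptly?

In B, the wh-phrase is extracted from inside a wh-island (introduced by "whether"), which blocks movement.
In A, the extraction path crosses only that-complement boundaries, which are transparent.
So A is grammatical.

A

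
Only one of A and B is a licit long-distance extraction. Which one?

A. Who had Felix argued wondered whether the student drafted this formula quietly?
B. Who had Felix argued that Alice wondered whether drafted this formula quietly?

A

In B, the wh-phrase is extracted from inside a wh-island (introduced by "whether"), which blocks movement.
In A, the extraction path crosses only that-complement boundaries, which are transparent.
So A is grammatical.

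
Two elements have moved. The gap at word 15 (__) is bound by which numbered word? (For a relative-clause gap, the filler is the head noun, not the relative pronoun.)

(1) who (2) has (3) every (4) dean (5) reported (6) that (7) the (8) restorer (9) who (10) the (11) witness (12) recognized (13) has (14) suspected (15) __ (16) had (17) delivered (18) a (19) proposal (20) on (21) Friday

The marked gap is the subject of "delivered".
Its filler is the fronted wh-phrase "who", at word 1.
(The other dependency links word 8 to a gap after word 12.)

1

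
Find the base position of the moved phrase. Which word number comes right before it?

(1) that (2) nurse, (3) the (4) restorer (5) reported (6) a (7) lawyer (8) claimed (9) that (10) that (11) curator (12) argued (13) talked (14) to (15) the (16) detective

The displaced element is "that nurse" (word 2).
It is linked across 3 clause boundaries (Ø → that → Ø).
It functions as the subject of "talked", so the gap sits immediately after word 12 ("argued").
Base order: The restorer reported a lawyer claimed that that curator argued that that nurse talked to the detective.

12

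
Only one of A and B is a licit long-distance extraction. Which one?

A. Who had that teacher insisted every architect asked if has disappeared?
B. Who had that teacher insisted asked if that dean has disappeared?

In A, the wh-phrase is extracted from inside a wh-island (introduced by "if"), which blocks movement.
In B, the extraction path crosses only that-complement boundaries, which are transparent.
So B is grammatical.

B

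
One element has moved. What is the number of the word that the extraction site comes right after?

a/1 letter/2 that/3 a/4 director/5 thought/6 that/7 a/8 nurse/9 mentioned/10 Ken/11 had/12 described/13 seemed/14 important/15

The displaced element is "a letter" (word 2).
It is linked across 2 clause boundaries (that → Ø).
It functions as the direct object of "described", so the gap sits immediately after word 13 ("described").
Base order: A director thought that a nurse mentioned Ken had described a letter.

13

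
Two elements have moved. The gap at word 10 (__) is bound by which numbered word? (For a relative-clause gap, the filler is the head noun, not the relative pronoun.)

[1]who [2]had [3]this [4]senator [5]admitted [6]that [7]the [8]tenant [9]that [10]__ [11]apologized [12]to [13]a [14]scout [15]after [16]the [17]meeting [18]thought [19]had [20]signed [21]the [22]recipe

The marked gap is inside the relative clause, the subject of "apologized".
Its filler is the head noun "tenant" (via "that"), at word 8.
(The other dependency links word 1 to a gap after word 18.)

8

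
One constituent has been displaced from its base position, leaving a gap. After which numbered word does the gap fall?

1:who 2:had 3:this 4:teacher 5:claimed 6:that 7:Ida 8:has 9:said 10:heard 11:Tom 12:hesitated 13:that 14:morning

The displaced element is "who" (word 1).
It is linked across 2 clause boundaries (that → Ø).
It functions as the subject of "heard", so the gap sits immediately after word 9 ("said").
Base order: This teacher had claimed that Ida has said that who heard Tom hesitated that morning.

9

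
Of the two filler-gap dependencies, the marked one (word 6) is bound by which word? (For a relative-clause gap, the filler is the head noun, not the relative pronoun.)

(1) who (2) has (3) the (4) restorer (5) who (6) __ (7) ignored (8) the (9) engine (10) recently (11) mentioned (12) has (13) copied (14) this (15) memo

4

The marked gap is inside the relative clause, the subject of "ignored".
Its filler is the head noun "restorer" (via "who"), at word 4.
(The other dependency links word 1 to a gap after word 11.)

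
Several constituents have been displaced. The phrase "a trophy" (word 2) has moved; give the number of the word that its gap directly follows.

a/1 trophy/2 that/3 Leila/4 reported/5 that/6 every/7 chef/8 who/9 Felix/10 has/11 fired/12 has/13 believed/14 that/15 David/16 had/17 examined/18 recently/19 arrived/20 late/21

18

The displaced element is "a trophy" (word 2).
It is linked across 2 clause boundaries (that → that).
It functions as the direct object of "examined", so the gap sits immediately after word 18 ("examined").
Base order: Leila reported that every chef who Felix has fired has believed that David had examined a trophy recently.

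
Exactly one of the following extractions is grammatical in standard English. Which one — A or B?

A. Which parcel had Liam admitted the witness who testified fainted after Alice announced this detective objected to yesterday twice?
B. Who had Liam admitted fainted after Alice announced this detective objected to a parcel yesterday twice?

In A, the wh-phrase is extracted from inside an adjunct island (introduced by "after"), which blocks movement.
In B, the extraction path crosses only that-complement boundaries, which are transparent.
So B is grammatical.

B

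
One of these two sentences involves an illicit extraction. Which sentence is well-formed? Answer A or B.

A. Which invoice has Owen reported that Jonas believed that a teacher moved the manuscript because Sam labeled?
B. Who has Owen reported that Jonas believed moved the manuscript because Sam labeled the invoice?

In A, the wh-phrase is extracted from inside an adjunct island (introduced by "because"), which blocks movement.
In B, the extraction path crosses only that-complement boundaries, which are transparent.
So B is grammatical.

B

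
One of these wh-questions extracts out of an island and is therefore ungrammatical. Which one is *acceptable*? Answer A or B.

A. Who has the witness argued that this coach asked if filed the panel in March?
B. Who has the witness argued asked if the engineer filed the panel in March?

B

In A, the wh-phrase is extracted from inside a wh-island (introduced by "if"), which blocks movement.
In B, the extraction path crosses only that-complement boundaries, which are transparent.
So B is grammatical.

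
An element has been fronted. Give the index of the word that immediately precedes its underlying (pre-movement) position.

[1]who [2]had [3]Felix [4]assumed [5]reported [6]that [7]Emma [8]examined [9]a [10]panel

The displaced element is "who" (word 1).
It is linked across 1 clause boundary (Ø).
It functions as the subject of "reported", so the gap sits immediately after word 4 ("assumed").
Base order: Felix had assumed that who reported that Emma examined a panel.

4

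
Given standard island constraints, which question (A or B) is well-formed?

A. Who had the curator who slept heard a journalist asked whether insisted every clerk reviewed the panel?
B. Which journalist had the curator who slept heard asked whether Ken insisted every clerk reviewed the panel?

In A, the wh-phrase is extracted from inside a wh-island (introduced by "whether"), which blocks movement.
In B, the extraction path crosses only that-complement boundaries, which are transparent.
So B is grammatical.

B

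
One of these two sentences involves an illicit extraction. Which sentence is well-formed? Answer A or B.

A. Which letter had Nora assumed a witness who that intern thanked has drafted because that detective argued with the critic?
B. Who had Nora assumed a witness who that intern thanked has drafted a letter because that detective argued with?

A

In B, the wh-phrase is extracted from inside an adjunct island (introduced by "because"), which blocks movement.
In A, the extraction path crosses only that-complement boundaries, which are transparent.
So A is grammatical.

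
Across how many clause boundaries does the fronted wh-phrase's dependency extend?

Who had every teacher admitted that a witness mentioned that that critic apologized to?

2

"who" is extracted from the PP object of "apologized".
Boundaries crossed, outermost first: [that], [that] — 2 in total.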